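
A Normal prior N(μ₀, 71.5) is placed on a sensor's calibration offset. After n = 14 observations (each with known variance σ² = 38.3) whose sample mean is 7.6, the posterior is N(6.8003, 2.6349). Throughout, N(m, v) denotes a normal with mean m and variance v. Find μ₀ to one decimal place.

The posterior mean is a precision-weighted average: μ_n = (τ₀μ₀ + τ_data·x̄)/(τ₀+τ_data), with τ₀=1/σ₀² and τ_data=n/σ².
Here τ₀ = 1/71.5 = 0.013986 and τ_data = 14/38.3 = 0.365535, so τ_n = 0.379521.
Rearranging for μ₀: μ₀ = (μ_n·τ_n − τ_data·x̄)/τ₀ = (6.8003·0.379521 − 0.365535·7.6) / 0.013986 = -0.197209/0.013986 ≈ -14.1.

μ₀ = -14.1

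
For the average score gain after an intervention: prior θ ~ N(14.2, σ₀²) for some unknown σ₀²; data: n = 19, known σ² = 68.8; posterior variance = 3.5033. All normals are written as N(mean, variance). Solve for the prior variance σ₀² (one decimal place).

σ₀² = 107.7

Posterior precision equals prior precision plus data precision: 1/σ_n² = 1/σ₀² + n/σ².
So 1/σ₀² = 1/3.5033 − 19/68.8 = 0.285445 − 0.276163 = 0.009282.
Hence σ₀² = 1/0.009282 ≈ 107.7.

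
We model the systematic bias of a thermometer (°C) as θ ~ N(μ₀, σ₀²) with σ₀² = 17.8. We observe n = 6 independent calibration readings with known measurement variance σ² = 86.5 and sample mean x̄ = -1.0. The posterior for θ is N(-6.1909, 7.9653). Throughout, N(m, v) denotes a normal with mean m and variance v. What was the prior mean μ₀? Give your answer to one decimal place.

The posterior mean is a precision-weighted average: μ_n = (τ₀μ₀ + τ_data·x̄)/(τ₀+τ_data), with τ₀=1/σ₀² and τ_data=n/σ².
Here τ₀ = 1/17.8 = 0.056180 and τ_data = 6/86.5 = 0.069364, so τ_n = 0.125544.
Rearranging for μ₀: μ₀ = (μ_n·τ_n − τ_data·x̄)/τ₀ = (-6.1909·0.125544 − 0.069364·-1.0) / 0.056180 = -0.707866/0.056180 ≈ -12.6.

μ₀ = -12.6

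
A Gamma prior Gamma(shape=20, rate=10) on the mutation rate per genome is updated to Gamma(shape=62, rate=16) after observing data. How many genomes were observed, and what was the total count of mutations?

n = 6 genomes with total 42 mutations

A Gamma(α, β) prior (rate parametrization) on a Poisson rate with n observations summing to S gives posterior Gamma(α+S, β+n).
Matching: Σxᵢ = 62 − 20 = 42 and n = 16 − 10 = 6.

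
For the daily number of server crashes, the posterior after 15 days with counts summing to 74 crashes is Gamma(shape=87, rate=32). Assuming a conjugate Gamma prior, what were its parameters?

Gamma–Poisson conjugacy: posterior shape = α + Σxᵢ, posterior rate = β + n.
So α = 87 − 74 = 13 and β = 32 − 15 = 17.

Gamma(shape=13, rate=17)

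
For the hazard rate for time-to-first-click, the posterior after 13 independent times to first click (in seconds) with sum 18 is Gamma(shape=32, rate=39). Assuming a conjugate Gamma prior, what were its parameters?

Gamma(shape=19, rate=21)

For an exponential likelihood with a Gamma(α, β) prior on the rate, n observations with total T give posterior Gamma(α+n, β+T).
So α = 32 − 13 = 19 and β = 39 − 18 = 21.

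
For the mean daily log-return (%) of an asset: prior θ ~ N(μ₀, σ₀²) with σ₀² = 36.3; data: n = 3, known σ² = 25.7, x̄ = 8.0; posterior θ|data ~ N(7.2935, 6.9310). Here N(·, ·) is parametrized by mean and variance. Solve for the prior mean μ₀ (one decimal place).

μ₀ = 4.3

The posterior mean is a precision-weighted average: μ_n = (τ₀μ₀ + τ_data·x̄)/(τ₀+τ_data), with τ₀=1/σ₀² and τ_data=n/σ².
Here τ₀ = 1/36.3 = 0.027548 and τ_data = 3/25.7 = 0.116732, so τ_n = 0.144280.
Rearranging for μ₀: μ₀ = (μ_n·τ_n − τ_data·x̄)/τ₀ = (7.2935·0.144280 − 0.116732·8.0) / 0.027548 = 0.118450/0.027548 ≈ 4.3.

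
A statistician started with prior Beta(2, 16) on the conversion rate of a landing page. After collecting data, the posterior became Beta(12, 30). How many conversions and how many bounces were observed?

10 conversions and 14 bounces

Beta is conjugate to the binomial likelihood: posterior = Beta(α+s, β+f).
Match parameters: s=12−2=10, f=30−16=14.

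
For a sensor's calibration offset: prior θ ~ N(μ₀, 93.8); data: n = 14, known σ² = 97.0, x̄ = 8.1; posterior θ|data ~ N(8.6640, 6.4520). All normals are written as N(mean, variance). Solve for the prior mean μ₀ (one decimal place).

With known observation variance, the Normal–Normal posterior has precision τ_n = τ₀ + n/σ² and mean μ_n = (τ₀μ₀ + (n/σ²)x̄)/τ_n.
Here τ₀ = 1/93.8 = 0.010661 and τ_data = 14/97.0 = 0.144330, so τ_n = 0.154991.
Rearranging for μ₀: μ₀ = (μ_n·τ_n − τ_data·x̄)/τ₀ = (8.6640·0.154991 − 0.144330·8.1) / 0.010661 = 0.173769/0.010661 ≈ 16.3.

μ₀ = 16.3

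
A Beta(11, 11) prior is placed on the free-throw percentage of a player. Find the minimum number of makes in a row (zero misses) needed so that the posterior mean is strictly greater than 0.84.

k = 47

After k makes and 0 misses the posterior is Beta(11+k, 11), with mean (11+k)/(11+11+k).
Set (11+k)/(22+k) > 0.84 and solve: k > (0.84·22 − 11)/(1 − 0.84) = 46.750.
The smallest integer exceeding 46.750 is 47.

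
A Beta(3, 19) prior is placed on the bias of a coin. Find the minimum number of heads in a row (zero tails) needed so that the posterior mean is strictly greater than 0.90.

k = 169

After k heads and 0 tails the posterior is Beta(3+k, 19), with mean (3+k)/(3+19+k).
Set (3+k)/(22+k) > 0.90 and solve: k > (0.90·22 − 3)/(1 − 0.90) = 168.000.
The smallest integer exceeding 168.000 is 169.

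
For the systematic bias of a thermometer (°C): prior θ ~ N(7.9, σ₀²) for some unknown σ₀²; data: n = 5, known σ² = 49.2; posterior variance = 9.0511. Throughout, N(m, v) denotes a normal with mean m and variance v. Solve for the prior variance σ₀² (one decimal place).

For the Normal–Normal model with known σ², precisions add: τ_n = τ₀ + n/σ².
So 1/σ₀² = 1/9.0511 − 5/49.2 = 0.110484 − 0.101626 = 0.008858.
Hence σ₀² = 1/0.008858 ≈ 112.9.

σ₀² = 112.9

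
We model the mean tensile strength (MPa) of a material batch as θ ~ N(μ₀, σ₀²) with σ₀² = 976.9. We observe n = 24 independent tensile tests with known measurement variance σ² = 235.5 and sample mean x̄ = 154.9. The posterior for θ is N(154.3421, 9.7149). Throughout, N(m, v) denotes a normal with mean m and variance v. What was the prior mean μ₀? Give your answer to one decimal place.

μ₀ = 98.8

With known observation variance, the Normal–Normal posterior has precision τ_n = τ₀ + n/σ² and mean μ_n = (τ₀μ₀ + (n/σ²)x̄)/τ_n.
Here τ₀ = 1/976.9 = 0.001024 and τ_data = 24/235.5 = 0.101911, so τ_n = 0.102935.
Rearranging for μ₀: μ₀ = (μ_n·τ_n − τ_data·x̄)/τ₀ = (154.3421·0.102935 − 0.101911·154.9) / 0.001024 = 0.101190/0.001024 ≈ 98.8.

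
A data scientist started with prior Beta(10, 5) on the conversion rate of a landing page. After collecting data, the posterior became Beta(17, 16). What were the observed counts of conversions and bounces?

7 conversions and 11 bounces

A Beta(a, b) prior with s successes and f failures in binomial data gives a Beta(a+s, b+f) posterior.
So s = 17 − 10 = 7 and f = 16 − 5 = 11.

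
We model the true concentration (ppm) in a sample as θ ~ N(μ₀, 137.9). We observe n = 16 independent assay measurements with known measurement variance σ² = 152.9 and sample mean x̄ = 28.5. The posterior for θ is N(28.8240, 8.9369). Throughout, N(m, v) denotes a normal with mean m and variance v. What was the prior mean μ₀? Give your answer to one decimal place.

The posterior mean is a precision-weighted average: μ_n = (τ₀μ₀ + τ_data·x̄)/(τ₀+τ_data), with τ₀=1/σ₀² and τ_data=n/σ².
Here τ₀ = 1/137.9 = 0.007252 and τ_data = 16/152.9 = 0.104644, so τ_n = 0.111896.
Rearranging for μ₀: μ₀ = (μ_n·τ_n − τ_data·x̄)/τ₀ = (28.8240·0.111896 − 0.104644·28.5) / 0.007252 = 0.242936/0.007252 ≈ 33.5.

μ₀ = 33.5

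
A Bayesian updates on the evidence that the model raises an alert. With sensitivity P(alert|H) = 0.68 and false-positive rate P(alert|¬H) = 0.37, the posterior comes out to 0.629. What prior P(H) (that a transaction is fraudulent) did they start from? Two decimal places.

In odds form, posterior odds = prior odds × likelihood ratio, so prior odds = posterior odds ÷ LR.
Posterior odds = 0.629/(1−0.629) = 1.6954. LR = 0.68/0.37 = 1.8378.
Prior odds = 1.6954/1.8378 = 0.9225, so P(H) = 0.9225/(1+0.9225) ≈ 0.48.

P(H) = 0.48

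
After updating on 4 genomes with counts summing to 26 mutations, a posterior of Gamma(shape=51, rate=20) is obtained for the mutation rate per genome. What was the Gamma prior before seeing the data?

Gamma(shape=25, rate=16)

A Gamma(α, β) prior (rate parametrization) on a Poisson rate with n observations summing to S gives posterior Gamma(α+S, β+n).
So α = 51 − 26 = 25 and β = 20 − 4 = 16.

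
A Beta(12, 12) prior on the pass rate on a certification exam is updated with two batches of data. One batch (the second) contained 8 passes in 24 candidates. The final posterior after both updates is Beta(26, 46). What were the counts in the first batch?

Because Beta–binomial updating is additive in the counts, the combined data contributed (α_post−α_prior, β_post−β_prior) successes and failures.
Total across both batches: 26−12=14 passes, 46−12=34 failures.
Subtract the second batch: 14−8=6 passes and 34−16=18 failures.

6 passes and 18 failures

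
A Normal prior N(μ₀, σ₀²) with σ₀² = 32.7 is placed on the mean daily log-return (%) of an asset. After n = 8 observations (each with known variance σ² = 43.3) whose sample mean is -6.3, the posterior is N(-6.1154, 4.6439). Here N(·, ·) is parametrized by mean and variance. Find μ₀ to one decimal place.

With known observation variance, the Normal–Normal posterior has precision τ_n = τ₀ + n/σ² and mean μ_n = (τ₀μ₀ + (n/σ²)x̄)/τ_n.
Here τ₀ = 1/32.7 = 0.030581 and τ_data = 8/43.3 = 0.184758, so τ_n = 0.215339.
Rearranging for μ₀: μ₀ = (μ_n·τ_n − τ_data·x̄)/τ₀ = (-6.1154·0.215339 − 0.184758·-6.3) / 0.030581 = -0.152909/0.030581 ≈ -5.0.

μ₀ = -5.0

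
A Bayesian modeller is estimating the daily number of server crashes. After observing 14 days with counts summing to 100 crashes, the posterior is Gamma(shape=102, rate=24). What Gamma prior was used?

Gamma(shape=2, rate=10)

A Gamma(α, β) prior (rate parametrization) on a Poisson rate with n observations summing to S gives posterior Gamma(α+S, β+n).
So α = 102 − 100 = 2 and β = 24 − 14 = 10.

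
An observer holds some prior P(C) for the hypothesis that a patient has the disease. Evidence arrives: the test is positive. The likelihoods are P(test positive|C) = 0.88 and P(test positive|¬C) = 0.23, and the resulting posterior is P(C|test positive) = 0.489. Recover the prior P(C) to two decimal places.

P(C) = 0.20

In odds form, posterior odds = prior odds × likelihood ratio, so prior odds = posterior odds ÷ LR.
Posterior odds = 0.489/(1−0.489) = 0.9569. LR = 0.88/0.23 = 3.8261.
Prior odds = 0.9569/3.8261 = 0.2501, so P(C) = 0.2501/(1+0.2501) ≈ 0.20.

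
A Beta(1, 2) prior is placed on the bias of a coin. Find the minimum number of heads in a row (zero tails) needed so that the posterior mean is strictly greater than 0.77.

k = 6

After k heads and 0 tails the posterior is Beta(1+k, 2), with mean (1+k)/(1+2+k).
Set (1+k)/(3+k) > 0.77 and solve: k > (0.77·3 − 1)/(1 − 0.77) = 5.696.
The smallest integer exceeding 5.696 is 6, and checking k=6: (7)/(9) = 0.7778 > 0.77.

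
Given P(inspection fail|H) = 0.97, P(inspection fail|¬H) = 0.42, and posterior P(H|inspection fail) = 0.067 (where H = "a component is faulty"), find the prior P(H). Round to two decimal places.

P(H) = 0.03

In odds form, posterior odds = prior odds × likelihood ratio, so prior odds = posterior odds ÷ LR.
Posterior odds = 0.067/(1−0.067) = 0.0718. LR = 0.97/0.42 = 2.3095.
Prior odds = 0.0718/2.3095 = 0.0311, so P(H) = 0.0311/(1+0.0311) ≈ 0.03.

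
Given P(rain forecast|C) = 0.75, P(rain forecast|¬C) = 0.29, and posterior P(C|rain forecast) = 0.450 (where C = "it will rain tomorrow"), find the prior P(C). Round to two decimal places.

Bayes' rule in odds form gives O(C|E) = O(C)·[P(E|C)/P(E|¬C)], hence O(C) = O(C|E)/LR.
Posterior odds = 0.450/(1−0.450) = 0.8182. LR = 0.75/0.29 = 2.5862.
Prior odds = 0.8182/2.5862 = 0.3164, so P(C) = 0.3164/(1+0.3164) ≈ 0.24.

P(C) = 0.24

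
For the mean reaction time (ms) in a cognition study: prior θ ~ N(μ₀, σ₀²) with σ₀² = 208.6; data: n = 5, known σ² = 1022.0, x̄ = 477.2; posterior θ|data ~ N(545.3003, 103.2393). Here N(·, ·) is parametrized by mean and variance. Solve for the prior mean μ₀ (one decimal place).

With known observation variance, the Normal–Normal posterior has precision τ_n = τ₀ + n/σ² and mean μ_n = (τ₀μ₀ + (n/σ²)x̄)/τ_n.
Here τ₀ = 1/208.6 = 0.004794 and τ_data = 5/1022.0 = 0.004892, so τ_n = 0.009686.
Rearranging for μ₀: μ₀ = (μ_n·τ_n − τ_data·x̄)/τ₀ = (545.3003·0.009686 − 0.004892·477.2) / 0.004794 = 2.947316/0.004794 ≈ 614.8.

μ₀ = 614.8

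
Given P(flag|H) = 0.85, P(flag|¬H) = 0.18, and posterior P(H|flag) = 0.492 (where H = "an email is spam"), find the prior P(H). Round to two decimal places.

In odds form, posterior odds = prior odds × likelihood ratio, so prior odds = posterior odds ÷ LR.
Posterior odds = 0.492/(1−0.492) = 0.9685. LR = 0.85/0.18 = 4.7222.
Prior odds = 0.9685/4.7222 = 0.2051, so P(H) = 0.2051/(1+0.2051) ≈ 0.17.

P(H) = 0.17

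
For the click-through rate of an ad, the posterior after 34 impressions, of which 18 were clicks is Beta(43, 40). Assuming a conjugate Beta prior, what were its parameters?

A Beta(α, β) prior with s successes and f failures in binomial data gives a Beta(α+s, β+f) posterior.
Subtract the data counts: 43−18=25, 40−16=24.

Beta(25, 24)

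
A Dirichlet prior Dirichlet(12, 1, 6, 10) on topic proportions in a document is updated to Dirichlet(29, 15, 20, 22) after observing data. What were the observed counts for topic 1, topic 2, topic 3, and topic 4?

counts (17, 14, 14, 12)

For a Dirichlet(α) prior with multinomial counts c, the posterior is Dirichlet(α + c) componentwise.
Counts are posterior − prior componentwise: 29−12=17, 15−1=14, 20−6=14, 22−10=12.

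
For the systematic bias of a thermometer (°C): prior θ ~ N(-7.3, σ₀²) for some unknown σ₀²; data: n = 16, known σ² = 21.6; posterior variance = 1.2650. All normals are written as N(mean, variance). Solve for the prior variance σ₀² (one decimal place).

Posterior precision equals prior precision plus data precision: 1/σ_n² = 1/σ₀² + n/σ².
So 1/σ₀² = 1/1.2650 − 16/21.6 = 0.790514 − 0.740741 = 0.049773.
Hence σ₀² = 1/0.049773 ≈ 20.1.

σ₀² = 20.1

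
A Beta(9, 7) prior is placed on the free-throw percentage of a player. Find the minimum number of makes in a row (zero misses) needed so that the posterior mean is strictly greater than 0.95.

After k makes and 0 misses the posterior is Beta(9+k, 7), with mean (9+k)/(9+7+k).
Set (9+k)/(16+k) > 0.95 and solve: k > (0.95·16 − 9)/(1 − 0.95) = 124.000.
The smallest integer exceeding 124.000 is 125, and checking k=125: (134)/(141) = 0.9504 > 0.95.

k = 125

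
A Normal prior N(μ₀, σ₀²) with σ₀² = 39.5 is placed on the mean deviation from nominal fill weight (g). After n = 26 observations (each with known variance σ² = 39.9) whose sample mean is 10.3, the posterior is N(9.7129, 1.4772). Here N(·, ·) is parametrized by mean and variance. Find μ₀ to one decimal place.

The posterior mean is a precision-weighted average: μ_n = (τ₀μ₀ + τ_data·x̄)/(τ₀+τ_data), with τ₀=1/σ₀² and τ_data=n/σ².
Here τ₀ = 1/39.5 = 0.025316 and τ_data = 26/39.9 = 0.651629, so τ_n = 0.676945.
Rearranging for μ₀: μ₀ = (μ_n·τ_n − τ_data·x̄)/τ₀ = (9.7129·0.676945 − 0.651629·10.3) / 0.025316 = -0.136680/0.025316 ≈ -5.4.

μ₀ = -5.4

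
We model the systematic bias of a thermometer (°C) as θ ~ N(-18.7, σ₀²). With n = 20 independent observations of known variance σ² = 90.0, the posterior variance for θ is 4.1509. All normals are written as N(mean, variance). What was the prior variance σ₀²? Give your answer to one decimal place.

For the Normal–Normal model with known σ², precisions add: τ_n = τ₀ + n/σ².
So 1/σ₀² = 1/4.1509 − 20/90.0 = 0.240912 − 0.222222 = 0.018690.
Hence σ₀² = 1/0.018690 ≈ 53.5.

σ₀² = 53.5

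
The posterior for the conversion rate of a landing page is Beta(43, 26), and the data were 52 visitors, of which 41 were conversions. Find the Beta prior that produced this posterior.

Beta is conjugate to the binomial likelihood: posterior = Beta(a+s, b+f).
Subtract the data counts: 43−41=2, 26−11=15.

Beta(2, 15)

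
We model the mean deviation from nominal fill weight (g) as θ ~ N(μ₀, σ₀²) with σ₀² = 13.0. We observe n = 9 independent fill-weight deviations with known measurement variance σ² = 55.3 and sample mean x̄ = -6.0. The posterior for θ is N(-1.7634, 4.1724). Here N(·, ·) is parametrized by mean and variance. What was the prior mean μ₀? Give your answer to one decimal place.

μ₀ = 7.2

The posterior mean is a precision-weighted average: μ_n = (τ₀μ₀ + τ_data·x̄)/(τ₀+τ_data), with τ₀=1/σ₀² and τ_data=n/σ².
Here τ₀ = 1/13.0 = 0.076923 and τ_data = 9/55.3 = 0.162749, so τ_n = 0.239672.
Rearranging for μ₀: μ₀ = (μ_n·τ_n − τ_data·x̄)/τ₀ = (-1.7634·0.239672 − 0.162749·-6.0) / 0.076923 = 0.553856/0.076923 ≈ 7.2.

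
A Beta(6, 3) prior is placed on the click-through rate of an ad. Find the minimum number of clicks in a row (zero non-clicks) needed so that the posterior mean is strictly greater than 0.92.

After k clicks and 0 non-clicks the posterior is Beta(6+k, 3), with mean (6+k)/(6+3+k).
Set (6+k)/(9+k) > 0.92 and solve: k > (0.92·9 − 6)/(1 − 0.92) = 28.500.
The smallest integer exceeding 28.500 is 29, and checking k=29: (35)/(38) = 0.9211 > 0.92.

k = 29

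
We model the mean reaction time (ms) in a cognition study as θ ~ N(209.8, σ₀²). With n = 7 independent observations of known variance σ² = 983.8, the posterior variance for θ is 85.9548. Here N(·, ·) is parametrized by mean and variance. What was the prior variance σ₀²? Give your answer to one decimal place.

σ₀² = 221.3

For the Normal–Normal model with known σ², precisions add: τ_n = τ₀ + n/σ².
So 1/σ₀² = 1/85.9548 − 7/983.8 = 0.011634 − 0.007115 = 0.004519.
Hence σ₀² = 1/0.004519 ≈ 221.3.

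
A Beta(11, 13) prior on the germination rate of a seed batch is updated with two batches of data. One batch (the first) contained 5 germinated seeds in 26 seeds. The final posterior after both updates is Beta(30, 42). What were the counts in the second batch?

14 germinated seeds and 8 non-germinating seeds

Sequential conjugate updates are equivalent to a single update on the pooled data, so total successes = posterior α − prior α and total failures = posterior β − prior β.
Total across both batches: 30−11=19 germinated seeds, 42−13=29 non-germinating seeds.
Subtract the first batch: 19−5=14 germinated seeds and 29−21=8 non-germinating seeds.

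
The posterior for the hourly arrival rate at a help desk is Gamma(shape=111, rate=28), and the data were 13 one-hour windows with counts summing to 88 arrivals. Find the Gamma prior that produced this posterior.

Gamma(shape=23, rate=15)

Gamma–Poisson conjugacy: posterior shape = α + Σxᵢ, posterior rate = β + n.
So α = 111 − 88 = 23 and β = 28 − 13 = 15.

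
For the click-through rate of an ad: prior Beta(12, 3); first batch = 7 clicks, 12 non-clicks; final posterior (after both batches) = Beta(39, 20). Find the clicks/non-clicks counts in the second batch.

20 clicks and 5 non-clicks

Sequential conjugate updates are equivalent to a single update on the pooled data, so total successes = posterior α − prior α and total failures = posterior β − prior β.
Total across both batches: 39−12=27 clicks, 20−3=17 non-clicks.
Subtract the first batch: 27−7=20 clicks and 17−12=5 non-clicks.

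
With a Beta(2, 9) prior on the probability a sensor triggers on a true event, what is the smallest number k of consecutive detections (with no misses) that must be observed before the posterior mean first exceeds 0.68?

k = 18

After k detections and 0 misses the posterior is Beta(2+k, 9), with mean (2+k)/(2+9+k).
Set (2+k)/(11+k) > 0.68 and solve: k > (0.68·11 − 2)/(1 − 0.68) = 17.125.
The smallest integer exceeding 17.125 is 18.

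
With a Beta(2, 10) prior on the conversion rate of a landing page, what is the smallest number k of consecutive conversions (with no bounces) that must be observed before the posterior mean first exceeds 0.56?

After k conversions and 0 bounces the posterior is Beta(2+k, 10), with mean (2+k)/(2+10+k).
Set (2+k)/(12+k) > 0.56 and solve: k > (0.56·12 − 2)/(1 − 0.56) = 10.727.
The smallest integer exceeding 10.727 is 11, and checking k=11: (13)/(23) = 0.5652 > 0.56.

k = 11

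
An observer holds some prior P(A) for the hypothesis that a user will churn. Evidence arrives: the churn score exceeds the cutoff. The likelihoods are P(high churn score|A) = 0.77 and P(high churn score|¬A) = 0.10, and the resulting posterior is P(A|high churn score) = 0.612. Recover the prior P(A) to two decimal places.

Bayes' rule in odds form gives O(A|E) = O(A)·[P(E|A)/P(E|¬A)], hence O(A) = O(A|E)/LR.
Posterior odds = 0.612/(1−0.612) = 1.5773. LR = 0.77/0.10 = 7.7000.
Prior odds = 1.5773/7.7000 = 0.2048, so P(A) = 0.2048/(1+0.2048) ≈ 0.17.

P(A) = 0.17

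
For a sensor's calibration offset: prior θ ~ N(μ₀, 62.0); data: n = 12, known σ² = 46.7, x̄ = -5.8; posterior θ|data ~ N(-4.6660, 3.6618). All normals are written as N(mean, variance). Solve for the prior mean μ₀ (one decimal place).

μ₀ = 13.4

With known observation variance, the Normal–Normal posterior has precision τ_n = τ₀ + n/σ² and mean μ_n = (τ₀μ₀ + (n/σ²)x̄)/τ_n.
Here τ₀ = 1/62.0 = 0.016129 and τ_data = 12/46.7 = 0.256959, so τ_n = 0.273088.
Rearranging for μ₀: μ₀ = (μ_n·τ_n − τ_data·x̄)/τ₀ = (-4.6660·0.273088 − 0.256959·-5.8) / 0.016129 = 0.216134/0.016129 ≈ 13.4.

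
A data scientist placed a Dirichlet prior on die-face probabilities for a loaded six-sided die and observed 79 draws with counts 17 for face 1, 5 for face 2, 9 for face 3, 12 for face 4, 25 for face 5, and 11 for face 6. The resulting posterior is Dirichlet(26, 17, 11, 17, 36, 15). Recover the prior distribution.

Dirichlet(9, 12, 2, 5, 11, 4)

For a Dirichlet(α) prior with multinomial counts c, the posterior is Dirichlet(α + c) componentwise.
Subtract each count from the matching posterior parameter: 26−17=9, 17−5=12, 11−9=2, 17−12=5, 36−25=11, 15−11=4.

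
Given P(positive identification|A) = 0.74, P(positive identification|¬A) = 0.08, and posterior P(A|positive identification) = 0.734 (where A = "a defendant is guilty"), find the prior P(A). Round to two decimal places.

P(A) = 0.23

In odds form, posterior odds = prior odds × likelihood ratio, so prior odds = posterior odds ÷ LR.
Posterior odds = 0.734/(1−0.734) = 2.7594. LR = 0.74/0.08 = 9.2500.
Prior odds = 2.7594/9.2500 = 0.2983, so P(A) = 0.2983/(1+0.2983) ≈ 0.23.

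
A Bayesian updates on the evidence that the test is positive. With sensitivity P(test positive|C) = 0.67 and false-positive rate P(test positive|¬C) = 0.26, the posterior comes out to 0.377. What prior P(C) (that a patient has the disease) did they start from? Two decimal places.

Bayes' rule in odds form gives O(C|E) = O(C)·[P(E|C)/P(E|¬C)], hence O(C) = O(C|E)/LR.
Posterior odds = 0.377/(1−0.377) = 0.6051. LR = 0.67/0.26 = 2.5769.
Prior odds = 0.6051/2.5769 = 0.2348, so P(C) = 0.2348/(1+0.2348) ≈ 0.19.

P(C) = 0.19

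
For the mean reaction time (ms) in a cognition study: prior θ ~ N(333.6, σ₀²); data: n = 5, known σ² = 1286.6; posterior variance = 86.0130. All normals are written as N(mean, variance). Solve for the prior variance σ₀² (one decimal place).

σ₀² = 129.2

Posterior precision equals prior precision plus data precision: 1/σ_n² = 1/σ₀² + n/σ².
So 1/σ₀² = 1/86.0130 − 5/1286.6 = 0.011626 − 0.003886 = 0.007740.
Hence σ₀² = 1/0.007740 ≈ 129.2.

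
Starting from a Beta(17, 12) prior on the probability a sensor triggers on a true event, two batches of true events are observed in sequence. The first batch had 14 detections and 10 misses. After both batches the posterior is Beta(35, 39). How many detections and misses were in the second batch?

4 detections and 17 misses

Sequential conjugate updates are equivalent to a single update on the pooled data, so total successes = posterior α − prior α and total failures = posterior β − prior β.
Total across both batches: 35−17=18 detections, 39−12=27 misses.
Subtract the first batch: 18−14=4 detections and 27−10=17 misses.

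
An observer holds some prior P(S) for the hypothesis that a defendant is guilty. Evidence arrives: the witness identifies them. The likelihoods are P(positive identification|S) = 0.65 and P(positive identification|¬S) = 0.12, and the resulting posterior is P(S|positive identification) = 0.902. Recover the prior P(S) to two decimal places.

In odds form, posterior odds = prior odds × likelihood ratio, so prior odds = posterior odds ÷ LR.
Posterior odds = 0.902/(1−0.902) = 9.2041. LR = 0.65/0.12 = 5.4167.
Prior odds = 9.2041/5.4167 = 1.6992, so P(S) = 1.6992/(1+1.6992) ≈ 0.63.

P(S) = 0.63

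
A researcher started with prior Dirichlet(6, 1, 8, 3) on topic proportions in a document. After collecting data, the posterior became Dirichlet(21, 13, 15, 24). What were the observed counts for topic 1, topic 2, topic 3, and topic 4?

counts (15, 12, 7, 21)

For a Dirichlet(α) prior with multinomial counts c, the posterior is Dirichlet(α + c) componentwise.
Counts are posterior − prior componentwise: 21−6=15, 13−1=12, 15−8=7, 24−3=21.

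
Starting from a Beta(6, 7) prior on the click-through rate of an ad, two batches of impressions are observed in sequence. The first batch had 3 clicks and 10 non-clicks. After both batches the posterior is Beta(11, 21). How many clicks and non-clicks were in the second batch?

2 clicks and 4 non-clicks

Because Beta–binomial updating is additive in the counts, the combined data contributed (α_post−α_prior, β_post−β_prior) successes and failures.
Total across both batches: 11−6=5 clicks, 21−7=14 non-clicks.
Subtract the first batch: 5−3=2 clicks and 14−10=4 non-clicks.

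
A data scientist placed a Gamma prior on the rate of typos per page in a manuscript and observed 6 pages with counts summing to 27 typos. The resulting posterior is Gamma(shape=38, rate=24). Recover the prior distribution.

A Gamma(α, β) prior (rate parametrization) on a Poisson rate with n observations summing to S gives posterior Gamma(α+S, β+n).
So α = 38 − 27 = 11 and β = 24 − 6 = 18.

Gamma(shape=11, rate=18)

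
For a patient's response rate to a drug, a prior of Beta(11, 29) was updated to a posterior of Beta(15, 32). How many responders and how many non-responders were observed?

4 responders and 3 non-responders

Under Beta–binomial conjugacy the posterior parameters are (a+s, b+f).
Match parameters: s=15−11=4, f=32−29=3.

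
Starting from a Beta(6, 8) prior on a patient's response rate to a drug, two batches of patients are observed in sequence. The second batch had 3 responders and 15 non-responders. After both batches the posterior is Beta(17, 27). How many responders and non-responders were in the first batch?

Because Beta–binomial updating is additive in the counts, the combined data contributed (α_post−α_prior, β_post−β_prior) successes and failures.
Total across both batches: 17−6=11 responders, 27−8=19 non-responders.
Subtract the second batch: 11−3=8 responders and 19−15=4 non-responders.

8 responders and 4 non-responders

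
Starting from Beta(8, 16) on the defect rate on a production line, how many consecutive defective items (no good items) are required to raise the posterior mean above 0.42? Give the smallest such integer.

After k defective items and 0 good items the posterior is Beta(8+k, 16), with mean (8+k)/(8+16+k).
Set (8+k)/(24+k) > 0.42 and solve: k > (0.42·24 − 8)/(1 − 0.42) = 3.586.
The smallest integer exceeding 3.586 is 4.

k = 4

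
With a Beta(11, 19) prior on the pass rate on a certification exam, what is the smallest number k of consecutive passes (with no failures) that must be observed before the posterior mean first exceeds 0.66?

After k passes and 0 failures the posterior is Beta(11+k, 19), with mean (11+k)/(11+19+k).
Set (11+k)/(30+k) > 0.66 and solve: k > (0.66·30 − 11)/(1 − 0.66) = 25.882.
The smallest integer exceeding 25.882 is 26.

k = 26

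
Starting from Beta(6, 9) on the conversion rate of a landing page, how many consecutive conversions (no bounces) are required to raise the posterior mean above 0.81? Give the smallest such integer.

k = 33

After k conversions and 0 bounces the posterior is Beta(6+k, 9), with mean (6+k)/(6+9+k).
Set (6+k)/(15+k) > 0.81 and solve: k > (0.81·15 − 6)/(1 − 0.81) = 32.368.
The smallest integer exceeding 32.368 is 33.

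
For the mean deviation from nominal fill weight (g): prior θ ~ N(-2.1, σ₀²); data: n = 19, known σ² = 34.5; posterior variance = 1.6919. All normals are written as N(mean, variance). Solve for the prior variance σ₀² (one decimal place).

For the Normal–Normal model with known σ², precisions add: τ_n = τ₀ + n/σ².
So 1/σ₀² = 1/1.6919 − 19/34.5 = 0.591051 − 0.550725 = 0.040326.
Hence σ₀² = 1/0.040326 ≈ 24.8.

σ₀² = 24.8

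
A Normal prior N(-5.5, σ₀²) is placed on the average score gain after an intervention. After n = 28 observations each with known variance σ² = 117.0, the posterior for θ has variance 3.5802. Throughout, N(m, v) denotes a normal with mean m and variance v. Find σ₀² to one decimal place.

σ₀² = 25.0

Posterior precision equals prior precision plus data precision: 1/σ_n² = 1/σ₀² + n/σ².
So 1/σ₀² = 1/3.5802 − 28/117.0 = 0.279314 − 0.239316 = 0.039998.
Hence σ₀² = 1/0.039998 ≈ 25.0.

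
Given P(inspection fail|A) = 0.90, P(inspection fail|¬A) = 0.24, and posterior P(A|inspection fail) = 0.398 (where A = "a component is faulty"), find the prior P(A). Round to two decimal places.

P(A) = 0.15

Bayes' rule in odds form gives O(A|E) = O(A)·[P(E|A)/P(E|¬A)], hence O(A) = O(A|E)/LR.
Posterior odds = 0.398/(1−0.398) = 0.6611. LR = 0.90/0.24 = 3.7500.
Prior odds = 0.6611/3.7500 = 0.1763, so P(A) = 0.1763/(1+0.1763) ≈ 0.15.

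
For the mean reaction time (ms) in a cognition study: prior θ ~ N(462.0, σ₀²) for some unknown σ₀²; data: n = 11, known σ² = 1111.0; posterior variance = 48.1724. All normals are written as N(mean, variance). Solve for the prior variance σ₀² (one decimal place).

σ₀² = 92.1

Posterior precision equals prior precision plus data precision: 1/σ_n² = 1/σ₀² + n/σ².
So 1/σ₀² = 1/48.1724 − 11/1111.0 = 0.020759 − 0.009901 = 0.010858.
Hence σ₀² = 1/0.010858 ≈ 92.1.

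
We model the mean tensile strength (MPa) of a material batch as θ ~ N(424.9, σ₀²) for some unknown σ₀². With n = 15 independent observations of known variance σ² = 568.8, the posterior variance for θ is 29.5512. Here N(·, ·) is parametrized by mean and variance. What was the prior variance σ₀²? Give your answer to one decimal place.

Posterior precision equals prior precision plus data precision: 1/σ_n² = 1/σ₀² + n/σ².
So 1/σ₀² = 1/29.5512 − 15/568.8 = 0.033840 − 0.026371 = 0.007469.
Hence σ₀² = 1/0.007469 ≈ 133.9.

σ₀² = 133.9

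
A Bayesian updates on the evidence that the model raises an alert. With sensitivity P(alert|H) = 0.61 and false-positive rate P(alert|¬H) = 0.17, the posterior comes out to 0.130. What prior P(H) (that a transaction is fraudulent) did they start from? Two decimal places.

Bayes' rule in odds form gives O(H|E) = O(H)·[P(E|H)/P(E|¬H)], hence O(H) = O(H|E)/LR.
Posterior odds = 0.130/(1−0.130) = 0.1494. LR = 0.61/0.17 = 3.5882.
Prior odds = 0.1494/3.5882 = 0.0416, so P(H) = 0.0416/(1+0.0416) ≈ 0.04.

P(H) = 0.04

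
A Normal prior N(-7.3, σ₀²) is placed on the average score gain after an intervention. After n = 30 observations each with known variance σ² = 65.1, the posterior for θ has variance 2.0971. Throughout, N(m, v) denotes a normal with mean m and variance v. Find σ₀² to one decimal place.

For the Normal–Normal model with known σ², precisions add: τ_n = τ₀ + n/σ².
So 1/σ₀² = 1/2.0971 − 30/65.1 = 0.476849 − 0.460829 = 0.016020.
Hence σ₀² = 1/0.016020 ≈ 62.4.

σ₀² = 62.4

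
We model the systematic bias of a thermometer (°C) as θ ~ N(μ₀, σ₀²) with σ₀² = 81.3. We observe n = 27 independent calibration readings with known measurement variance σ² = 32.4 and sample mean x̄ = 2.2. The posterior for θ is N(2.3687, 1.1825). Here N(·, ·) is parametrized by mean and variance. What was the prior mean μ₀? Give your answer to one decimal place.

μ₀ = 13.8

With known observation variance, the Normal–Normal posterior has precision τ_n = τ₀ + n/σ² and mean μ_n = (τ₀μ₀ + (n/σ²)x̄)/τ_n.
Here τ₀ = 1/81.3 = 0.012300 and τ_data = 27/32.4 = 0.833333, so τ_n = 0.845633.
Rearranging for μ₀: μ₀ = (μ_n·τ_n − τ_data·x̄)/τ₀ = (2.3687·0.845633 − 0.833333·2.2) / 0.012300 = 0.169718/0.012300 ≈ 13.8.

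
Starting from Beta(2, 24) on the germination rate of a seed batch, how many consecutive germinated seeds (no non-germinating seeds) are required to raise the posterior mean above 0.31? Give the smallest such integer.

After k germinated seeds and 0 non-germinating seeds the posterior is Beta(2+k, 24), with mean (2+k)/(2+24+k).
Set (2+k)/(26+k) > 0.31 and solve: k > (0.31·26 − 2)/(1 − 0.31) = 8.783.
The smallest integer exceeding 8.783 is 9.

k = 9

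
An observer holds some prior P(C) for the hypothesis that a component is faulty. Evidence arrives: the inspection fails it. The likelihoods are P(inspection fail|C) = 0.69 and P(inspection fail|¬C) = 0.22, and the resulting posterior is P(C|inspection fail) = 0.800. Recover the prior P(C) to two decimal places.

P(C) = 0.56

In odds form, posterior odds = prior odds × likelihood ratio, so prior odds = posterior odds ÷ LR.
Posterior odds = 0.800/(1−0.800) = 4.0000. LR = 0.69/0.22 = 3.1364.
Prior odds = 4.0000/3.1364 = 1.2753, so P(C) = 1.2753/(1+1.2753) ≈ 0.56.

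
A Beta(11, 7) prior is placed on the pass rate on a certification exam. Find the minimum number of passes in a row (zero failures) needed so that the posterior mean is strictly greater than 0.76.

After k passes and 0 failures the posterior is Beta(11+k, 7), with mean (11+k)/(11+7+k).
Set (11+k)/(18+k) > 0.76 and solve: k > (0.76·18 − 11)/(1 − 0.76) = 11.167.
The smallest integer exceeding 11.167 is 12, and checking k=12: (23)/(30) = 0.7667 > 0.76.

k = 12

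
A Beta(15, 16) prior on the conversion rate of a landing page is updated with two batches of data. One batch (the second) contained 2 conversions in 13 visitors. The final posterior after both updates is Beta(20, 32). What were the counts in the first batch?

3 conversions and 5 bounces

Sequential conjugate updates are equivalent to a single update on the pooled data, so total successes = posterior α − prior α and total failures = posterior β − prior β.
Total across both batches: 20−15=5 conversions, 32−16=16 bounces.
Subtract the second batch: 5−2=3 conversions and 16−11=5 bounces.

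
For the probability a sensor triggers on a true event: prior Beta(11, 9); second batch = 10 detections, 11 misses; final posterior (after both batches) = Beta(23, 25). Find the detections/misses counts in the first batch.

2 detections and 5 misses

Because Beta–binomial updating is additive in the counts, the combined data contributed (α_post−α_prior, β_post−β_prior) successes and failures.
Total across both batches: 23−11=12 detections, 25−9=16 misses.
Subtract the second batch: 12−10=2 detections and 16−11=5 misses.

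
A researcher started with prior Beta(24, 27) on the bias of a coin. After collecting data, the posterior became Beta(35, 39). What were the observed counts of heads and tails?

11 heads and 12 tails

A Beta(α, β) prior with s successes and f failures in binomial data gives a Beta(α+s, β+f) posterior.
So s = 35 − 24 = 11 and f = 39 − 27 = 12.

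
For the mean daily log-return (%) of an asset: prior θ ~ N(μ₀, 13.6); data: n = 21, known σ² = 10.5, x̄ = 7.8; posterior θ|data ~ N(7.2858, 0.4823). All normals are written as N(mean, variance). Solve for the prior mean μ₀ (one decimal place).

With known observation variance, the Normal–Normal posterior has precision τ_n = τ₀ + n/σ² and mean μ_n = (τ₀μ₀ + (n/σ²)x̄)/τ_n.
Here τ₀ = 1/13.6 = 0.073529 and τ_data = 21/10.5 = 2.000000, so τ_n = 2.073529.
Rearranging for μ₀: μ₀ = (μ_n·τ_n − τ_data·x̄)/τ₀ = (7.2858·2.073529 − 2.000000·7.8) / 0.073529 = -0.492682/0.073529 ≈ -6.7.

μ₀ = -6.7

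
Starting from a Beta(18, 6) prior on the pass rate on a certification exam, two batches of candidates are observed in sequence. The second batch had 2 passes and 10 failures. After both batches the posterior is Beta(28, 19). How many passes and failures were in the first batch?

Sequential conjugate updates are equivalent to a single update on the pooled data, so total successes = posterior α − prior α and total failures = posterior β − prior β.
Total across both batches: 28−18=10 passes, 19−6=13 failures.
Subtract the second batch: 10−2=8 passes and 13−10=3 failures.

8 passes and 3 failures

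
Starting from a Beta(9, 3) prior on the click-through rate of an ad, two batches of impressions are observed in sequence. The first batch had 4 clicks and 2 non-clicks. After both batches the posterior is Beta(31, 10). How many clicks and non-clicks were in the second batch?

18 clicks and 5 non-clicks

Sequential conjugate updates are equivalent to a single update on the pooled data, so total successes = posterior α − prior α and total failures = posterior β − prior β.
Total across both batches: 31−9=22 clicks, 10−3=7 non-clicks.
Subtract the first batch: 22−4=18 clicks and 7−2=5 non-clicks.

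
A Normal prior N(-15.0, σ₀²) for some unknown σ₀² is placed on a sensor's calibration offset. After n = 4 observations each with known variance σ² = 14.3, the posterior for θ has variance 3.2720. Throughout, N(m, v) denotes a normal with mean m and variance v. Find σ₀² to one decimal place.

σ₀² = 38.6

For the Normal–Normal model with known σ², precisions add: τ_n = τ₀ + n/σ².
So 1/σ₀² = 1/3.2720 − 4/14.3 = 0.305623 − 0.279720 = 0.025903.
Hence σ₀² = 1/0.025903 ≈ 38.6.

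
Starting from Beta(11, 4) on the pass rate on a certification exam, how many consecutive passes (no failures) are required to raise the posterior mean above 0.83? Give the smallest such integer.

k = 9

After k passes and 0 failures the posterior is Beta(11+k, 4), with mean (11+k)/(11+4+k).
Set (11+k)/(15+k) > 0.83 and solve: k > (0.83·15 − 11)/(1 − 0.83) = 8.529.
The smallest integer exceeding 8.529 is 9, and checking k=9: (20)/(24) = 0.8333 > 0.83.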